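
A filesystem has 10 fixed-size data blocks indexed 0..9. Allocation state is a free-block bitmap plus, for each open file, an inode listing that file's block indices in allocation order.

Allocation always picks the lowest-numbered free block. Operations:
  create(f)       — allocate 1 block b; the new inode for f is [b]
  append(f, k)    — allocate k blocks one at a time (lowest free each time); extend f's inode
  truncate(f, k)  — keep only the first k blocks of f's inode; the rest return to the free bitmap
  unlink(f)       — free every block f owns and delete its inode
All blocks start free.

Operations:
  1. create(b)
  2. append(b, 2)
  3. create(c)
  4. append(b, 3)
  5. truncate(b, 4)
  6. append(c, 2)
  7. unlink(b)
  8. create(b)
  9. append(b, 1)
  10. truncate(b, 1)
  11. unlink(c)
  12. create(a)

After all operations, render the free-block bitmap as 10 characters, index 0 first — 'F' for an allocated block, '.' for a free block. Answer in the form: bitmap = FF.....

bitmap = FF........

after create(b) → b:[0]  free=[F.........]
after append(b, 2) → b:[0, 1, 2]  free=[FFF.......]
after create(c) → b:[0, 1, 2], c:[3]  free=[FFFF......]
after append(b, 3) → b:[0, 1, 2, 4, 5, 6], c:[3]  free=[FFFFFFF...]
after truncate(b, 4) → b:[0, 1, 2, 4], c:[3]  free=[FFFFF.....]
after append(c, 2) → b:[0, 1, 2, 4], c:[3, 5, 6]  free=[FFFFFFF...]
after unlink(b) → c:[3, 5, 6]  free=[...F.FF...]
after create(b) → b:[0], c:[3, 5, 6]  free=[F..F.FF...]
after append(b, 1) → b:[0, 1], c:[3, 5, 6]  free=[FF.F.FF...]
after truncate(b, 1) → b:[0], c:[3, 5, 6]  free=[F..F.FF...]
after unlink(c) → b:[0]  free=[F.........]
after create(a) → a:[1], b:[0]  free=[FF........]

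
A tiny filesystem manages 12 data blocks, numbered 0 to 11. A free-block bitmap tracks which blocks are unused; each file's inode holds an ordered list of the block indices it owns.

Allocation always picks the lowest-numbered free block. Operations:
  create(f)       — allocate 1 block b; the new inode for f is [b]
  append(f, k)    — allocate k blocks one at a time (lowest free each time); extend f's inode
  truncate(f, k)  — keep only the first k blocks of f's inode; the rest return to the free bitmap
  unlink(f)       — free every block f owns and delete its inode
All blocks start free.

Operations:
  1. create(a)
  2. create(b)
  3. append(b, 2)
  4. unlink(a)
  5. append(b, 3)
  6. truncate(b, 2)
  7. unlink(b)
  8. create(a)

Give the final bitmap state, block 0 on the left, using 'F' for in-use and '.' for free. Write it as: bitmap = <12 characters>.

bitmap = F...........

create(a): bitmap=F........... | a=[0]
create(b): bitmap=FF.......... | a=[0] b=[1]
append(b, 2): bitmap=FFFF........ | a=[0] b=[1, 2, 3]
unlink(a): bitmap=.FFF........ | b=[1, 2, 3]
append(b, 3): bitmap=FFFFFF...... | b=[1, 2, 3, 0, 4, 5]
truncate(b, 2): bitmap=.FF......... | b=[1, 2]
unlink(b): bitmap=............ | 
create(a): bitmap=F........... | a=[0]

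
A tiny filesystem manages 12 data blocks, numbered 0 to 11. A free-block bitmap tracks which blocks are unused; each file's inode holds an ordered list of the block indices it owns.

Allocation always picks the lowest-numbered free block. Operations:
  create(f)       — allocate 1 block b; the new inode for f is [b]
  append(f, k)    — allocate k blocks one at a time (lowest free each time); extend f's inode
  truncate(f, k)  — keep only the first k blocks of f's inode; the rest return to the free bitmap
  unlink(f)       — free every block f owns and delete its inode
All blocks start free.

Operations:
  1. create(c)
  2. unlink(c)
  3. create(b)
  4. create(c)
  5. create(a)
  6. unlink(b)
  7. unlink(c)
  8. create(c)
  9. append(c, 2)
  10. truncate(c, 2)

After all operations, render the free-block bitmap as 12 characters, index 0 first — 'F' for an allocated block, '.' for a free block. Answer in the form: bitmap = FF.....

[1] create(c) — c=0 (map F...........)
[2] unlink(c) —  (map ............)
[3] create(b) — b=0 (map F...........)
[4] create(c) — b=0 c=1 (map FF..........)
[5] create(a) — a=2 b=0 c=1 (map FFF.........)
[6] unlink(b) — a=2 c=1 (map .FF.........)
[7] unlink(c) — a=2 (map ..F.........)
[8] create(c) — a=2 c=0 (map F.F.........)
[9] append(c, 2) — a=2 c=0,1,3 (map FFFF........)
[10] truncate(c, 2) — a=2 c=0,1 (map FFF.........)

bitmap = FFF.........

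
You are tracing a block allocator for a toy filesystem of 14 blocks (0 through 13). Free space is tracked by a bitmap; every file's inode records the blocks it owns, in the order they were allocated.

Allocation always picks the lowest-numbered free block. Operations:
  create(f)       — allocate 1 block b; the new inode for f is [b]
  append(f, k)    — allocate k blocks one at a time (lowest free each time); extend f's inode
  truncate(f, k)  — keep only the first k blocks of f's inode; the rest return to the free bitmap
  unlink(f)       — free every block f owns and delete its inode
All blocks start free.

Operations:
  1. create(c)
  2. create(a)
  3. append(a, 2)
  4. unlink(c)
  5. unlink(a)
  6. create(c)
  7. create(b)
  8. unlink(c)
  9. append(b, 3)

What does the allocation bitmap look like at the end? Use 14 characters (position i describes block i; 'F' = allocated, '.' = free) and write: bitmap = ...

[1] create(c) — c=0 (map F.............)
[2] create(a) — a=1 c=0 (map FF............)
[3] append(a, 2) — a=1,2,3 c=0 (map FFFF..........)
[4] unlink(c) — a=1,2,3 (map .FFF..........)
[5] unlink(a) —  (map ..............)
[6] create(c) — c=0 (map F.............)
[7] create(b) — b=1 c=0 (map FF............)
[8] unlink(c) — b=1 (map .F............)
[9] append(b, 3) — b=1,0,2,3 (map FFFF..........)

bitmap = FFFF..........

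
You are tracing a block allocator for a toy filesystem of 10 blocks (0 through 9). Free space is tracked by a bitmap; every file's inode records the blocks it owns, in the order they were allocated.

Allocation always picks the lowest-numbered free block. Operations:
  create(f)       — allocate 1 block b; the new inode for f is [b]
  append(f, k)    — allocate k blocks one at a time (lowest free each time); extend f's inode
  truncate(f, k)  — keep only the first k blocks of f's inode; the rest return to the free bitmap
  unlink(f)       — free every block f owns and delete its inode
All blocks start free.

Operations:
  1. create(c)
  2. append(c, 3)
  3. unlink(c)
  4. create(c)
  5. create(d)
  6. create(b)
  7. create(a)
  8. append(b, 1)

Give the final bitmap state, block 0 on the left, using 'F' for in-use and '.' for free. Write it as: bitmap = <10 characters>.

[1] create(c) — c=0 (map F.........)
[2] append(c, 3) — c=0,1,2,3 (map FFFF......)
[3] unlink(c) —  (map ..........)
[4] create(c) — c=0 (map F.........)
[5] create(d) — c=0 d=1 (map FF........)
[6] create(b) — b=2 c=0 d=1 (map FFF.......)
[7] create(a) — a=3 b=2 c=0 d=1 (map FFFF......)
[8] append(b, 1) — a=3 b=2,4 c=0 d=1 (map FFFFF.....)

bitmap = FFFFF.....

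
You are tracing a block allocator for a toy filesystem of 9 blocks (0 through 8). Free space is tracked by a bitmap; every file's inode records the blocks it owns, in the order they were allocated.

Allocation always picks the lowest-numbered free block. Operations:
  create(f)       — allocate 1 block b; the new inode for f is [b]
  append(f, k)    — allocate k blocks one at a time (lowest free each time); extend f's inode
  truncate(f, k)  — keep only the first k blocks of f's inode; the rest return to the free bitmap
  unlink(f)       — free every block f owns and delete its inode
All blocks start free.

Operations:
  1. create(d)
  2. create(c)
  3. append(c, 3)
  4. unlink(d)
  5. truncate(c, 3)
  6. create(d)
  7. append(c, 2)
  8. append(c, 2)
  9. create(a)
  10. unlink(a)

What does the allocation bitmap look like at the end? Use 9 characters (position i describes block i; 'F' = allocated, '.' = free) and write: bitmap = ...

bitmap = FFFFFFFF.

create(d): bitmap=F........ | d=[0]
create(c): bitmap=FF....... | c=[1] d=[0]
append(c, 3): bitmap=FFFFF.... | c=[1, 2, 3, 4] d=[0]
unlink(d): bitmap=.FFFF.... | c=[1, 2, 3, 4]
truncate(c, 3): bitmap=.FFF..... | c=[1, 2, 3]
create(d): bitmap=FFFF..... | c=[1, 2, 3] d=[0]
append(c, 2): bitmap=FFFFFF... | c=[1, 2, 3, 4, 5] d=[0]
append(c, 2): bitmap=FFFFFFFF. | c=[1, 2, 3, 4, 5, 6, 7] d=[0]
create(a): bitmap=FFFFFFFFF | a=[8] c=[1, 2, 3, 4, 5, 6, 7] d=[0]
unlink(a): bitmap=FFFFFFFF. | c=[1, 2, 3, 4, 5, 6, 7] d=[0]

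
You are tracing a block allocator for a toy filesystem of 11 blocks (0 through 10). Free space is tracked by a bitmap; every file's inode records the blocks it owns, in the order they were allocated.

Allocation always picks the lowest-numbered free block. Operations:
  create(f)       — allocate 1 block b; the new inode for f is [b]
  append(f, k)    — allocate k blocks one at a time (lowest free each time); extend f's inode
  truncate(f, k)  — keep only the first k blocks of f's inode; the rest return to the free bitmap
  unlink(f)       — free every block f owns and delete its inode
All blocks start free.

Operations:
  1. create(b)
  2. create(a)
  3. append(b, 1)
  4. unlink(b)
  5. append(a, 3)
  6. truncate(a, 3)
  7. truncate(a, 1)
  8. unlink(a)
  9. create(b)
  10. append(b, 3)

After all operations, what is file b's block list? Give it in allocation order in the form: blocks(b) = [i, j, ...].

[1] create(b) — b=0 (map F..........)
[2] create(a) — a=1 b=0 (map FF.........)
[3] append(b, 1) — a=1 b=0,2 (map FFF........)
[4] unlink(b) — a=1 (map .F.........)
[5] append(a, 3) — a=1,0,2,3 (map FFFF.......)
[6] truncate(a, 3) — a=1,0,2 (map FFF........)
[7] truncate(a, 1) — a=1 (map .F.........)
[8] unlink(a) —  (map ...........)
[9] create(b) — b=0 (map F..........)
[10] append(b, 3) — b=0,1,2,3 (map FFFF.......)

blocks(b) = [0, 1, 2, 3]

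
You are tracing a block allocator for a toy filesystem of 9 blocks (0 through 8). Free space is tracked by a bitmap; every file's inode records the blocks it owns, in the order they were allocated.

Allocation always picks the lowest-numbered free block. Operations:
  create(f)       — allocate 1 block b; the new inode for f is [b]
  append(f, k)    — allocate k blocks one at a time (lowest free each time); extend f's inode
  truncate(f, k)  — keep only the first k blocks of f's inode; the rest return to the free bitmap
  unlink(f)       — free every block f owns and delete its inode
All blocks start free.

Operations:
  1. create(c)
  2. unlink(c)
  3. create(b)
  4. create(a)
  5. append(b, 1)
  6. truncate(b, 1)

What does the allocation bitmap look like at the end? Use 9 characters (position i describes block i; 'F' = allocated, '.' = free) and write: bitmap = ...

bitmap = FF.......

  1. create(c)  ⇒  F........  {c→[0]}
  2. unlink(c)  ⇒  .........  {}
  3. create(b)  ⇒  F........  {b→[0]}
  4. create(a)  ⇒  FF.......  {a→[1]; b→[0]}
  5. append(b, 1)  ⇒  FFF......  {a→[1]; b→[0, 2]}
  6. truncate(b, 1)  ⇒  FF.......  {a→[1]; b→[0]}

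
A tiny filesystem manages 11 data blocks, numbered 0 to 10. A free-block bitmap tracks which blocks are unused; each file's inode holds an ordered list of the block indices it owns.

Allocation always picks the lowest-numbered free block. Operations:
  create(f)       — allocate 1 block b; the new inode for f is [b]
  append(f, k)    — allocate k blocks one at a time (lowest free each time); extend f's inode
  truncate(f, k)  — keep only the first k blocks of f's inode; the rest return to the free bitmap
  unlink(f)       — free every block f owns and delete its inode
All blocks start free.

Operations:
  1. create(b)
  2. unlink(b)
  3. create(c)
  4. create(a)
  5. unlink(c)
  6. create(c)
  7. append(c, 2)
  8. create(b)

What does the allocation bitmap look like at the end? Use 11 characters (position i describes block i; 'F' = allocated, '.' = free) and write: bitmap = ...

create(b): bitmap=F.......... | b=[0]
unlink(b): bitmap=........... | 
create(c): bitmap=F.......... | c=[0]
create(a): bitmap=FF......... | a=[1] c=[0]
unlink(c): bitmap=.F......... | a=[1]
create(c): bitmap=FF......... | a=[1] c=[0]
append(c, 2): bitmap=FFFF....... | a=[1] c=[0, 2, 3]
create(b): bitmap=FFFFF...... | a=[1] b=[4] c=[0, 2, 3]

bitmap = FFFFF......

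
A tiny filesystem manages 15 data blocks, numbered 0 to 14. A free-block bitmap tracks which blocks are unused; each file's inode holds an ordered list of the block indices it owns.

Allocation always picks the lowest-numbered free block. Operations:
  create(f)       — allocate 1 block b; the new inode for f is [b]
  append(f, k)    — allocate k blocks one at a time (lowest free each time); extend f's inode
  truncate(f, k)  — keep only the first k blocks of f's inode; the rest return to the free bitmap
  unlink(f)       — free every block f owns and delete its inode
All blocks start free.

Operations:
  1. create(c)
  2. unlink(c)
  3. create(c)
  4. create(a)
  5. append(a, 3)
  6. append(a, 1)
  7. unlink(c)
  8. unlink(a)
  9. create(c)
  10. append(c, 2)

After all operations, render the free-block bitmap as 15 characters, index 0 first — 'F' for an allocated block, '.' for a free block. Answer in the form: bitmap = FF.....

create(c): bitmap=F.............. | c=[0]
unlink(c): bitmap=............... | 
create(c): bitmap=F.............. | c=[0]
create(a): bitmap=FF............. | a=[1] c=[0]
append(a, 3): bitmap=FFFFF.......... | a=[1, 2, 3, 4] c=[0]
append(a, 1): bitmap=FFFFFF......... | a=[1, 2, 3, 4, 5] c=[0]
unlink(c): bitmap=.FFFFF......... | a=[1, 2, 3, 4, 5]
unlink(a): bitmap=............... | 
create(c): bitmap=F.............. | c=[0]
append(c, 2): bitmap=FFF............ | c=[0, 1, 2]

bitmap = FFF............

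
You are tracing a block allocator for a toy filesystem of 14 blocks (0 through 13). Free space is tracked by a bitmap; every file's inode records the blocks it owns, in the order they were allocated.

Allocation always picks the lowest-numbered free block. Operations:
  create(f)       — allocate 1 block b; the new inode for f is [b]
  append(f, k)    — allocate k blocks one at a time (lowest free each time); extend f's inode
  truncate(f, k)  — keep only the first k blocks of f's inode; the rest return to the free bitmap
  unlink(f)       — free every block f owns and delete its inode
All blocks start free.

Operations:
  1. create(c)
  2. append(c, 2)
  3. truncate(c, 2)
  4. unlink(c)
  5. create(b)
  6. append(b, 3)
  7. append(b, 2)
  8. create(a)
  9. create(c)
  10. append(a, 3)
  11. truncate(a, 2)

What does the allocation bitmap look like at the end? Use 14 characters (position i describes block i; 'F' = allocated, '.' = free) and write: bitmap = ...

bitmap = FFFFFFFFF.....

  1. create(c)  ⇒  F.............  {c→[0]}
  2. append(c, 2)  ⇒  FFF...........  {c→[0, 1, 2]}
  3. truncate(c, 2)  ⇒  FF............  {c→[0, 1]}
  4. unlink(c)  ⇒  ..............  {}
  5. create(b)  ⇒  F.............  {b→[0]}
  6. append(b, 3)  ⇒  FFFF..........  {b→[0, 1, 2, 3]}
  7. append(b, 2)  ⇒  FFFFFF........  {b→[0, 1, 2, 3, 4, 5]}
  8. create(a)  ⇒  FFFFFFF.......  {a→[6]; b→[0, 1, 2, 3, 4, 5]}
  9. create(c)  ⇒  FFFFFFFF......  {a→[6]; b→[0, 1, 2, 3, 4, 5]; c→[7]}
  10. append(a, 3)  ⇒  FFFFFFFFFFF...  {a→[6, 8, 9, 10]; b→[0, 1, 2, 3, 4, 5]; c→[7]}
  11. truncate(a, 2)  ⇒  FFFFFFFFF.....  {a→[6, 8]; b→[0, 1, 2, 3, 4, 5]; c→[7]}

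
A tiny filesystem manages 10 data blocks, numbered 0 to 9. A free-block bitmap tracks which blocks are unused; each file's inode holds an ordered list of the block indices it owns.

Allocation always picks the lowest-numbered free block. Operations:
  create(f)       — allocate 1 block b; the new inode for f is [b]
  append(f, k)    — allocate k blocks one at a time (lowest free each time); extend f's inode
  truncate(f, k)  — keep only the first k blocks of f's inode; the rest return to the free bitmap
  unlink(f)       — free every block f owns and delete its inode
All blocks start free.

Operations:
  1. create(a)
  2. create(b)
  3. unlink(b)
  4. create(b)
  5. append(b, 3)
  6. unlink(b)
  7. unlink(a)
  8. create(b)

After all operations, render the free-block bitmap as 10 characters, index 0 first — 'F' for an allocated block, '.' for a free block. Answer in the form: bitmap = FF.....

  1. create(a)  ⇒  F.........  {a→[0]}
  2. create(b)  ⇒  FF........  {a→[0]; b→[1]}
  3. unlink(b)  ⇒  F.........  {a→[0]}
  4. create(b)  ⇒  FF........  {a→[0]; b→[1]}
  5. append(b, 3)  ⇒  FFFFF.....  {a→[0]; b→[1, 2, 3, 4]}
  6. unlink(b)  ⇒  F.........  {a→[0]}
  7. unlink(a)  ⇒  ..........  {}
  8. create(b)  ⇒  F.........  {b→[0]}

bitmap = F.........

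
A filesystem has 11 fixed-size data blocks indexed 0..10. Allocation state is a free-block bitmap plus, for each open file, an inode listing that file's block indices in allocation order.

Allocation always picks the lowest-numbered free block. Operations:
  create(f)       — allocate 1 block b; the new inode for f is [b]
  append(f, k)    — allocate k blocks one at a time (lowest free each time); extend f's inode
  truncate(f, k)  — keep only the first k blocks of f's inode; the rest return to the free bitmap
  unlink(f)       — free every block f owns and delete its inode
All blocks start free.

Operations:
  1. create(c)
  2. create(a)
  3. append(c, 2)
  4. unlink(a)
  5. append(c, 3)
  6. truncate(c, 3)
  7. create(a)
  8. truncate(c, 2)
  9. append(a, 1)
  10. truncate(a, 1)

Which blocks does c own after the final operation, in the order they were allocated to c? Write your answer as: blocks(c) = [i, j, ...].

blocks(c) = [0, 2]

after create(c) → c:[0]  free=[F..........]
after create(a) → a:[1], c:[0]  free=[FF.........]
after append(c, 2) → a:[1], c:[0, 2, 3]  free=[FFFF.......]
after unlink(a) → c:[0, 2, 3]  free=[F.FF.......]
after append(c, 3) → c:[0, 2, 3, 1, 4, 5]  free=[FFFFFF.....]
after truncate(c, 3) → c:[0, 2, 3]  free=[F.FF.......]
after create(a) → a:[1], c:[0, 2, 3]  free=[FFFF.......]
after truncate(c, 2) → a:[1], c:[0, 2]  free=[FFF........]
after append(a, 1) → a:[1, 3], c:[0, 2]  free=[FFFF.......]
after truncate(a, 1) → a:[1], c:[0, 2]  free=[FFF........]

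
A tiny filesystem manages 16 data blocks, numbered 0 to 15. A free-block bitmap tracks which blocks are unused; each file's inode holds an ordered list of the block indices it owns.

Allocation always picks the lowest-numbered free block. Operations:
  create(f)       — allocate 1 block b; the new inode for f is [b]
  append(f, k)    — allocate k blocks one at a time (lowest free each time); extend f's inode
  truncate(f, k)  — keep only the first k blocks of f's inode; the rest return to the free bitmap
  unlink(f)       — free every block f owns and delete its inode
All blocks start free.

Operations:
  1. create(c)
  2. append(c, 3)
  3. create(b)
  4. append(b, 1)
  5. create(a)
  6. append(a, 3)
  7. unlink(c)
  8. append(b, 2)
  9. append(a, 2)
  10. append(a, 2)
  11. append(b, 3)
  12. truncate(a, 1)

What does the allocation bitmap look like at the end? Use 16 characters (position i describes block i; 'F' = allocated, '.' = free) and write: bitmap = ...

bitmap = FF..FFF.....FFF.

after create(c) → c:[0]  free=[F...............]
after append(c, 3) → c:[0, 1, 2, 3]  free=[FFFF............]
after create(b) → b:[4], c:[0, 1, 2, 3]  free=[FFFFF...........]
after append(b, 1) → b:[4, 5], c:[0, 1, 2, 3]  free=[FFFFFF..........]
after create(a) → a:[6], b:[4, 5], c:[0, 1, 2, 3]  free=[FFFFFFF.........]
after append(a, 3) → a:[6, 7, 8, 9], b:[4, 5], c:[0, 1, 2, 3]  free=[FFFFFFFFFF......]
after unlink(c) → a:[6, 7, 8, 9], b:[4, 5]  free=[....FFFFFF......]
after append(b, 2) → a:[6, 7, 8, 9], b:[4, 5, 0, 1]  free=[FF..FFFFFF......]
after append(a, 2) → a:[6, 7, 8, 9, 2, 3], b:[4, 5, 0, 1]  free=[FFFFFFFFFF......]
after append(a, 2) → a:[6, 7, 8, 9, 2, 3, 10, 11], b:[4, 5, 0, 1]  free=[FFFFFFFFFFFF....]
after append(b, 3) → a:[6, 7, 8, 9, 2, 3, 10, 11], b:[4, 5, 0, 1, 12, 13, 14]  free=[FFFFFFFFFFFFFFF.]
after truncate(a, 1) → a:[6], b:[4, 5, 0, 1, 12, 13, 14]  free=[FF..FFF.....FFF.]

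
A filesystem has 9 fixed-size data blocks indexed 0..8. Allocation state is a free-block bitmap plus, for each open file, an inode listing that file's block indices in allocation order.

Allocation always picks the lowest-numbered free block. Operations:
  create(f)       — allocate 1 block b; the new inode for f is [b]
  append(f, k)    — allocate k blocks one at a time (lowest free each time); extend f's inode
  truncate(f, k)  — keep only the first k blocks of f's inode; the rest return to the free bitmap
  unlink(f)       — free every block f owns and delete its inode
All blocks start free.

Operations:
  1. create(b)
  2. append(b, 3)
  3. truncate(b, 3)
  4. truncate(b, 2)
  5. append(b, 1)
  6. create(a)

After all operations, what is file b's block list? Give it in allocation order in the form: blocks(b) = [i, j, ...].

blocks(b) = [0, 1, 2]

  1. create(b)  ⇒  F........  {b→[0]}
  2. append(b, 3)  ⇒  FFFF.....  {b→[0, 1, 2, 3]}
  3. truncate(b, 3)  ⇒  FFF......  {b→[0, 1, 2]}
  4. truncate(b, 2)  ⇒  FF.......  {b→[0, 1]}
  5. append(b, 1)  ⇒  FFF......  {b→[0, 1, 2]}
  6. create(a)  ⇒  FFFF.....  {a→[3]; b→[0, 1, 2]}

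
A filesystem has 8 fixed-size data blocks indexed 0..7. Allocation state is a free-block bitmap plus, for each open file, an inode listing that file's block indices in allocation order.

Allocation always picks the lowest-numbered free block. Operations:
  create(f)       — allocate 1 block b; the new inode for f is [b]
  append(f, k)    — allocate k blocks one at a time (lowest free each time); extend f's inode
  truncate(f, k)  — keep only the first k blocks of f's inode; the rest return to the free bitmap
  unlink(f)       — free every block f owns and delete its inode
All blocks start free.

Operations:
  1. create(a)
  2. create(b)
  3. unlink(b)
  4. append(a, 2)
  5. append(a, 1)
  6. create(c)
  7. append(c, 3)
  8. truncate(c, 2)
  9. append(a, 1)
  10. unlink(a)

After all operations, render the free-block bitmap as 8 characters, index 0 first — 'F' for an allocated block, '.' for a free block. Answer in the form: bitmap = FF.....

bitmap = ....FF..

[1] create(a) — a=0 (map F.......)
[2] create(b) — a=0 b=1 (map FF......)
[3] unlink(b) — a=0 (map F.......)
[4] append(a, 2) — a=0,1,2 (map FFF.....)
[5] append(a, 1) — a=0,1,2,3 (map FFFF....)
[6] create(c) — a=0,1,2,3 c=4 (map FFFFF...)
[7] append(c, 3) — a=0,1,2,3 c=4,5,6,7 (map FFFFFFFF)
[8] truncate(c, 2) — a=0,1,2,3 c=4,5 (map FFFFFF..)
[9] append(a, 1) — a=0,1,2,3,6 c=4,5 (map FFFFFFF.)
[10] unlink(a) — c=4,5 (map ....FF..)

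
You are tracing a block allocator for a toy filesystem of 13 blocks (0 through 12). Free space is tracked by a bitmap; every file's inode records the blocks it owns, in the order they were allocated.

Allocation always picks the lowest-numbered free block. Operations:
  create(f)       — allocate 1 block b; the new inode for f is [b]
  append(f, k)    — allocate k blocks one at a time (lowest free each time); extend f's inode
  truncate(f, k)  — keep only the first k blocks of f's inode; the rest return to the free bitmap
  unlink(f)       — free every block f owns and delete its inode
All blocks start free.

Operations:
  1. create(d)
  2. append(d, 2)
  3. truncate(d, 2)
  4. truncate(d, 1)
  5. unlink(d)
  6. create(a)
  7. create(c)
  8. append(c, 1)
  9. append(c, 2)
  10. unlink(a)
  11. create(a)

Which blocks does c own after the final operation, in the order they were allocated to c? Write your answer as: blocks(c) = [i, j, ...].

[1] create(d) — d=0 (map F............)
[2] append(d, 2) — d=0,1,2 (map FFF..........)
[3] truncate(d, 2) — d=0,1 (map FF...........)
[4] truncate(d, 1) — d=0 (map F............)
[5] unlink(d) —  (map .............)
[6] create(a) — a=0 (map F............)
[7] create(c) — a=0 c=1 (map FF...........)
[8] append(c, 1) — a=0 c=1,2 (map FFF..........)
[9] append(c, 2) — a=0 c=1,2,3,4 (map FFFFF........)
[10] unlink(a) — c=1,2,3,4 (map .FFFF........)
[11] create(a) — a=0 c=1,2,3,4 (map FFFFF........)

blocks(c) = [1, 2, 3, 4]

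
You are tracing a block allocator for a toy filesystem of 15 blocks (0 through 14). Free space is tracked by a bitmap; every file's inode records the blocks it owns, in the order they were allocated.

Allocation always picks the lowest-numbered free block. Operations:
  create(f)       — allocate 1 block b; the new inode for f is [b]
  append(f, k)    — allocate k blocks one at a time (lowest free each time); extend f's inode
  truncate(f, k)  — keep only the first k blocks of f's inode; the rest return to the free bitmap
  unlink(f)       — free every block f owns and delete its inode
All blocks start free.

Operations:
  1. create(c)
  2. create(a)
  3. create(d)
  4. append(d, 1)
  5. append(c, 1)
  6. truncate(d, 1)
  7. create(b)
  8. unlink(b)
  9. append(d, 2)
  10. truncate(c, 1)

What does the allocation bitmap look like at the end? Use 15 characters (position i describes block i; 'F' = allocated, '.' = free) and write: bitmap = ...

  1. create(c)  ⇒  F..............  {c→[0]}
  2. create(a)  ⇒  FF.............  {a→[1]; c→[0]}
  3. create(d)  ⇒  FFF............  {a→[1]; c→[0]; d→[2]}
  4. append(d, 1)  ⇒  FFFF...........  {a→[1]; c→[0]; d→[2, 3]}
  5. append(c, 1)  ⇒  FFFFF..........  {a→[1]; c→[0, 4]; d→[2, 3]}
  6. truncate(d, 1)  ⇒  FFF.F..........  {a→[1]; c→[0, 4]; d→[2]}
  7. create(b)  ⇒  FFFFF..........  {a→[1]; b→[3]; c→[0, 4]; d→[2]}
  8. unlink(b)  ⇒  FFF.F..........  {a→[1]; c→[0, 4]; d→[2]}
  9. append(d, 2)  ⇒  FFFFFF.........  {a→[1]; c→[0, 4]; d→[2, 3, 5]}
  10. truncate(c, 1)  ⇒  FFFF.F.........  {a→[1]; c→[0]; d→[2, 3, 5]}

bitmap = FFFF.F.........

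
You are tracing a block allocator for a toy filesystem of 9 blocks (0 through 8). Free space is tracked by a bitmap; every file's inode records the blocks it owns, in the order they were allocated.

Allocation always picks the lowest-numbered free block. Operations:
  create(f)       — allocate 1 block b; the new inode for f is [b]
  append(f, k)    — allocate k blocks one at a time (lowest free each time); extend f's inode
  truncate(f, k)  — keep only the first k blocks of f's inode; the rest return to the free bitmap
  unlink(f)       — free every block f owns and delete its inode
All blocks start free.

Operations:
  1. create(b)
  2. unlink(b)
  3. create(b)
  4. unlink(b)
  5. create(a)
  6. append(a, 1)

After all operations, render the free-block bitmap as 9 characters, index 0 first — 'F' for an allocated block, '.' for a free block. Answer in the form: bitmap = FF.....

  1. create(b)  ⇒  F........  {b→[0]}
  2. unlink(b)  ⇒  .........  {}
  3. create(b)  ⇒  F........  {b→[0]}
  4. unlink(b)  ⇒  .........  {}
  5. create(a)  ⇒  F........  {a→[0]}
  6. append(a, 1)  ⇒  FF.......  {a→[0, 1]}

bitmap = FF.......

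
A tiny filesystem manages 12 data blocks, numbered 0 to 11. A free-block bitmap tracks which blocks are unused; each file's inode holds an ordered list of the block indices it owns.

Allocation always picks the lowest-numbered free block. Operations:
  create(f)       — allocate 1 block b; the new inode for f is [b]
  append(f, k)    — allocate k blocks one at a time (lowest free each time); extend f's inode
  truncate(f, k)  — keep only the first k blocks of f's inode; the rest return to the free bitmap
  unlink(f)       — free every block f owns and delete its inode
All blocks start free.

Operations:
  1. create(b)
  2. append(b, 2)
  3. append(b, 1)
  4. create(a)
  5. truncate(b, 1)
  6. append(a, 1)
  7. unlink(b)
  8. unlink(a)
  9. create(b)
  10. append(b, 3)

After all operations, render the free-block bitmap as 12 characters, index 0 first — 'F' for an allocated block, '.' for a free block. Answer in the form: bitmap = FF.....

[1] create(b) — b=0 (map F...........)
[2] append(b, 2) — b=0,1,2 (map FFF.........)
[3] append(b, 1) — b=0,1,2,3 (map FFFF........)
[4] create(a) — a=4 b=0,1,2,3 (map FFFFF.......)
[5] truncate(b, 1) — a=4 b=0 (map F...F.......)
[6] append(a, 1) — a=4,1 b=0 (map FF..F.......)
[7] unlink(b) — a=4,1 (map .F..F.......)
[8] unlink(a) —  (map ............)
[9] create(b) — b=0 (map F...........)
[10] append(b, 3) — b=0,1,2,3 (map FFFF........)

bitmap = FFFF........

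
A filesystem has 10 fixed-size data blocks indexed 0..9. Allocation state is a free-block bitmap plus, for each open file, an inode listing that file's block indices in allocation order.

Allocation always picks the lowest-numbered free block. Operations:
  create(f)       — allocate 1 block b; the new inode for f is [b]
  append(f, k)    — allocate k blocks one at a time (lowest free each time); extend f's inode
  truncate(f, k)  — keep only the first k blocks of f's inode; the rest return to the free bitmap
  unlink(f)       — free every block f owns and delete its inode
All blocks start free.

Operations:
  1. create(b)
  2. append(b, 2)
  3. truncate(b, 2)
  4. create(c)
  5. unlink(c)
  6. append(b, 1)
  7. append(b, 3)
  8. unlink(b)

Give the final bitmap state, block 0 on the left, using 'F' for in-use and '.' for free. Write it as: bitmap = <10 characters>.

[1] create(b) — b=0 (map F.........)
[2] append(b, 2) — b=0,1,2 (map FFF.......)
[3] truncate(b, 2) — b=0,1 (map FF........)
[4] create(c) — b=0,1 c=2 (map FFF.......)
[5] unlink(c) — b=0,1 (map FF........)
[6] append(b, 1) — b=0,1,2 (map FFF.......)
[7] append(b, 3) — b=0,1,2,3,4,5 (map FFFFFF....)
[8] unlink(b) —  (map ..........)

bitmap = ..........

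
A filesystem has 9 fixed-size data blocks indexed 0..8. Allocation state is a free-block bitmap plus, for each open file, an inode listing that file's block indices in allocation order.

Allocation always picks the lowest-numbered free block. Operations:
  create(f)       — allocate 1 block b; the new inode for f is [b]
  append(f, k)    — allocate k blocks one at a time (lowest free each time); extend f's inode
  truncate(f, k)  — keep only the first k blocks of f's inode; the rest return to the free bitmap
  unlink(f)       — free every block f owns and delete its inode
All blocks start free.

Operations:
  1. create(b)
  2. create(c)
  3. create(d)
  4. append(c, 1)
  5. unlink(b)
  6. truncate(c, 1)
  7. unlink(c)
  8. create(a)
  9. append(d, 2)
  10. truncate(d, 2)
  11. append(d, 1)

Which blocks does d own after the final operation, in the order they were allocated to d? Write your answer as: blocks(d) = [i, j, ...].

blocks(d) = [2, 1, 3]

  1. create(b)  ⇒  F........  {b→[0]}
  2. create(c)  ⇒  FF.......  {b→[0]; c→[1]}
  3. create(d)  ⇒  FFF......  {b→[0]; c→[1]; d→[2]}
  4. append(c, 1)  ⇒  FFFF.....  {b→[0]; c→[1, 3]; d→[2]}
  5. unlink(b)  ⇒  .FFF.....  {c→[1, 3]; d→[2]}
  6. truncate(c, 1)  ⇒  .FF......  {c→[1]; d→[2]}
  7. unlink(c)  ⇒  ..F......  {d→[2]}
  8. create(a)  ⇒  F.F......  {a→[0]; d→[2]}
  9. append(d, 2)  ⇒  FFFF.....  {a→[0]; d→[2, 1, 3]}
  10. truncate(d, 2)  ⇒  FFF......  {a→[0]; d→[2, 1]}
  11. append(d, 1)  ⇒  FFFF.....  {a→[0]; d→[2, 1, 3]}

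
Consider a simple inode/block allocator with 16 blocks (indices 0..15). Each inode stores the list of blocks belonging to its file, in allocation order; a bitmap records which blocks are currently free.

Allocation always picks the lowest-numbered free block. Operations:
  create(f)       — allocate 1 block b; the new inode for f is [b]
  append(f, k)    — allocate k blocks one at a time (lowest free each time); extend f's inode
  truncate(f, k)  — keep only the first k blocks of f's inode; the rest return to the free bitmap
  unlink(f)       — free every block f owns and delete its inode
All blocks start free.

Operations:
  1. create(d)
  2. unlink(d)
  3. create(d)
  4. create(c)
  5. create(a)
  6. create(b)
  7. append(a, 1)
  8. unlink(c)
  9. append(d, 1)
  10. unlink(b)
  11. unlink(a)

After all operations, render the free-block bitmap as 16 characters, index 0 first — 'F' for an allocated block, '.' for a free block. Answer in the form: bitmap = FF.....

bitmap = FF..............

after create(d) → d:[0]  free=[F...............]
after unlink(d) →   free=[................]
after create(d) → d:[0]  free=[F...............]
after create(c) → c:[1], d:[0]  free=[FF..............]
after create(a) → a:[2], c:[1], d:[0]  free=[FFF.............]
after create(b) → a:[2], b:[3], c:[1], d:[0]  free=[FFFF............]
after append(a, 1) → a:[2, 4], b:[3], c:[1], d:[0]  free=[FFFFF...........]
after unlink(c) → a:[2, 4], b:[3], d:[0]  free=[F.FFF...........]
after append(d, 1) → a:[2, 4], b:[3], d:[0, 1]  free=[FFFFF...........]
after unlink(b) → a:[2, 4], d:[0, 1]  free=[FFF.F...........]
after unlink(a) → d:[0, 1]  free=[FF..............]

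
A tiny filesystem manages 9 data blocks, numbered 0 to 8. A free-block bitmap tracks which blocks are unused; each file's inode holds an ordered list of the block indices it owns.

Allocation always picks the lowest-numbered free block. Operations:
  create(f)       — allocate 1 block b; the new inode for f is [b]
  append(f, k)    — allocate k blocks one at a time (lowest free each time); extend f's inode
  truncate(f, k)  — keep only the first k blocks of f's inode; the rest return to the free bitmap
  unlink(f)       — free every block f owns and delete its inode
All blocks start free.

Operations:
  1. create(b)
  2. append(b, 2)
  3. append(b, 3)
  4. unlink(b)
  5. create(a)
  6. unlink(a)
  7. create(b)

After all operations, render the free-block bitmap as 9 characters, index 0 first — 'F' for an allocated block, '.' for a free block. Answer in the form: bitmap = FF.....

  1. create(b)  ⇒  F........  {b→[0]}
  2. append(b, 2)  ⇒  FFF......  {b→[0, 1, 2]}
  3. append(b, 3)  ⇒  FFFFFF...  {b→[0, 1, 2, 3, 4, 5]}
  4. unlink(b)  ⇒  .........  {}
  5. create(a)  ⇒  F........  {a→[0]}
  6. unlink(a)  ⇒  .........  {}
  7. create(b)  ⇒  F........  {b→[0]}

bitmap = F........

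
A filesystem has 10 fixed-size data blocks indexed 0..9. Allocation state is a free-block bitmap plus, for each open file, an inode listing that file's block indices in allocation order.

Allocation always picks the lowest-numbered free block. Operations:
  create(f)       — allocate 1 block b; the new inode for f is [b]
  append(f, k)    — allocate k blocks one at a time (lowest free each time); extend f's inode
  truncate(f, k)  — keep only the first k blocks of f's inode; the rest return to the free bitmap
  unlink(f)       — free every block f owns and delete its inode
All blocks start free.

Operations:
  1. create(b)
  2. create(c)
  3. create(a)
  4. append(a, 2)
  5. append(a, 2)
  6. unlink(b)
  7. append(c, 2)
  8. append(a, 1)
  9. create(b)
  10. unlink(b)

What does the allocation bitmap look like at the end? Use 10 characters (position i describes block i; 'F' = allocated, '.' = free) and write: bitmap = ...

  1. create(b)  ⇒  F.........  {b→[0]}
  2. create(c)  ⇒  FF........  {b→[0]; c→[1]}
  3. create(a)  ⇒  FFF.......  {a→[2]; b→[0]; c→[1]}
  4. append(a, 2)  ⇒  FFFFF.....  {a→[2, 3, 4]; b→[0]; c→[1]}
  5. append(a, 2)  ⇒  FFFFFFF...  {a→[2, 3, 4, 5, 6]; b→[0]; c→[1]}
  6. unlink(b)  ⇒  .FFFFFF...  {a→[2, 3, 4, 5, 6]; c→[1]}
  7. append(c, 2)  ⇒  FFFFFFFF..  {a→[2, 3, 4, 5, 6]; c→[1, 0, 7]}
  8. append(a, 1)  ⇒  FFFFFFFFF.  {a→[2, 3, 4, 5, 6, 8]; c→[1, 0, 7]}
  9. create(b)  ⇒  FFFFFFFFFF  {a→[2, 3, 4, 5, 6, 8]; b→[9]; c→[1, 0, 7]}
  10. unlink(b)  ⇒  FFFFFFFFF.  {a→[2, 3, 4, 5, 6, 8]; c→[1, 0, 7]}

bitmap = FFFFFFFFF.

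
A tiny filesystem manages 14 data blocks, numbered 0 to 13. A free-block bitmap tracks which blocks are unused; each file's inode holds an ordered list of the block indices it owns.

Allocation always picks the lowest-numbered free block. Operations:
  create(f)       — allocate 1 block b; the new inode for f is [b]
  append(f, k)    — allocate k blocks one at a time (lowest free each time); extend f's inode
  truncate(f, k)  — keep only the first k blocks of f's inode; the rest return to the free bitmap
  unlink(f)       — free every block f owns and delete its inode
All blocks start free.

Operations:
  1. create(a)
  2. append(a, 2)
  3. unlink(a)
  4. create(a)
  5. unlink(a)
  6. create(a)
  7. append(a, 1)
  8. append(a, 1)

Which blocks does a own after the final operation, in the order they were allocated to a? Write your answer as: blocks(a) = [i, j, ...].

after create(a) → a:[0]  free=[F.............]
after append(a, 2) → a:[0, 1, 2]  free=[FFF...........]
after unlink(a) →   free=[..............]
after create(a) → a:[0]  free=[F.............]
after unlink(a) →   free=[..............]
after create(a) → a:[0]  free=[F.............]
after append(a, 1) → a:[0, 1]  free=[FF............]
after append(a, 1) → a:[0, 1, 2]  free=[FFF...........]

blocks(a) = [0, 1, 2]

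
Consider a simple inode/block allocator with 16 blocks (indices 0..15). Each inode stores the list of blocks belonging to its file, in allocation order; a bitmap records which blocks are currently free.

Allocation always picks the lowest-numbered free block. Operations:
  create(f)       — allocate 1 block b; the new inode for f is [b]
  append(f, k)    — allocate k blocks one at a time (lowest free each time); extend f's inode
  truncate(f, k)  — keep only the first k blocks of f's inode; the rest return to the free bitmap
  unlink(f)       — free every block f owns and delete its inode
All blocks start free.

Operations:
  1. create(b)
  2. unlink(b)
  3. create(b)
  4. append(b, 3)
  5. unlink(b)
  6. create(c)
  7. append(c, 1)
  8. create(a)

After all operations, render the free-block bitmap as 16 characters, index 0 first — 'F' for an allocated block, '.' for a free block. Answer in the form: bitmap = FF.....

bitmap = FFF.............

after create(b) → b:[0]  free=[F...............]
after unlink(b) →   free=[................]
after create(b) → b:[0]  free=[F...............]
after append(b, 3) → b:[0, 1, 2, 3]  free=[FFFF............]
after unlink(b) →   free=[................]
after create(c) → c:[0]  free=[F...............]
after append(c, 1) → c:[0, 1]  free=[FF..............]
after create(a) → a:[2], c:[0, 1]  free=[FFF.............]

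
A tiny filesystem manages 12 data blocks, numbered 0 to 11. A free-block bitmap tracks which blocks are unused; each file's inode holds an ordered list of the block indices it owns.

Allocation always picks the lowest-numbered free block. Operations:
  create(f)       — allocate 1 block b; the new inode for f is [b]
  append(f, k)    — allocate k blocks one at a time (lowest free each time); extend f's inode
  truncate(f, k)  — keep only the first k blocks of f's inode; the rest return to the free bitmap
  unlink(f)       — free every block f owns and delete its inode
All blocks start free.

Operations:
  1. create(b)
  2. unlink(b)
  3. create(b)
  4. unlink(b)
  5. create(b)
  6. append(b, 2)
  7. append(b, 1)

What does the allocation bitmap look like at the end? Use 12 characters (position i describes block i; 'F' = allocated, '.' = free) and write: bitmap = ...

create(b): bitmap=F........... | b=[0]
unlink(b): bitmap=............ | 
create(b): bitmap=F........... | b=[0]
unlink(b): bitmap=............ | 
create(b): bitmap=F........... | b=[0]
append(b, 2): bitmap=FFF......... | b=[0, 1, 2]
append(b, 1): bitmap=FFFF........ | b=[0, 1, 2, 3]

bitmap = FFFF........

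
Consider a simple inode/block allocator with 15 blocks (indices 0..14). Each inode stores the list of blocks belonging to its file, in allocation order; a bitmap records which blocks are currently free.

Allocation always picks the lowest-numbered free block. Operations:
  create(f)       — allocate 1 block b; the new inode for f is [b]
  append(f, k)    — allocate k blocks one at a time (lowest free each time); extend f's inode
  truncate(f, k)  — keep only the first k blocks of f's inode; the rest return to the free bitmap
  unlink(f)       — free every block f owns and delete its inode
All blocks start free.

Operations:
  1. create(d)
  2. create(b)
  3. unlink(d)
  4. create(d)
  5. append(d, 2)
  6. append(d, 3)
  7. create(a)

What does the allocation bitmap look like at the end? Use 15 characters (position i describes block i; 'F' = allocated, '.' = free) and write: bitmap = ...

[1] create(d) — d=0 (map F..............)
[2] create(b) — b=1 d=0 (map FF.............)
[3] unlink(d) — b=1 (map .F.............)
[4] create(d) — b=1 d=0 (map FF.............)
[5] append(d, 2) — b=1 d=0,2,3 (map FFFF...........)
[6] append(d, 3) — b=1 d=0,2,3,4,5,6 (map FFFFFFF........)
[7] create(a) — a=7 b=1 d=0,2,3,4,5,6 (map FFFFFFFF.......)

bitmap = FFFFFFFF.......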